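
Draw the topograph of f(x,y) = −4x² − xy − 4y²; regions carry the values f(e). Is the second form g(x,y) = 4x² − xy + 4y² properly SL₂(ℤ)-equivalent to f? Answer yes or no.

D₁ = -63, D₂ = -63
f is negative-definite; reduce −f:
−f: reduced (well bottom): (4,1,4) with a≤c, −a<b≤a
flip sign back: reduced form of f is (-4,-1,-4)
g: flip: (4,-1,4)→(4,1,4)
g: reduced (well bottom): (4,1,4) with a≤c, −a<b≤a
reduced forms (-4, -1, -4) vs (4, 1, 4) ⇒ inequivalent

no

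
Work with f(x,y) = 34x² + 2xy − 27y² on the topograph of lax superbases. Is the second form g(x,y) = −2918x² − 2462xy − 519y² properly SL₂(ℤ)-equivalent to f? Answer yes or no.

D₁ = 3676, D₂ = 3676
river cycle of f (length 60): (-27, 52, 9), (9, 56, -15), (-15, 34, 42), (42, 50, -7), (-7, 48, 49), (49, 50, -6), (-6, 58, 13), (13, 46, -30), (-30, 14, 29), (29, 44, -15), … (50 more)
river cycle of g (length 60): (9, 56, -15), (-15, 34, 42), (42, 50, -7), (-7, 48, 49), (49, 50, -6), (-6, 58, 13), (13, 46, -30), (-30, 14, 29), (29, 44, -15), (-15, 46, 26), … (50 more)
cycles coincide ⇒ equivalent

yes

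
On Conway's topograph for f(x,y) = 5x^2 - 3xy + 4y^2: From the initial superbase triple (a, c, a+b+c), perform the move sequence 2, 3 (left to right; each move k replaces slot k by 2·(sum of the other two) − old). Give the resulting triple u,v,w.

start (5,4,6) = (f(1,0),f(0,1),f(1,1))
replace slot 2: 2·(5+6) − 4 = 18 → (5,18,6)
replace slot 3: 2·(5+18) − 6 = 40 → (5,18,40)

5,18,40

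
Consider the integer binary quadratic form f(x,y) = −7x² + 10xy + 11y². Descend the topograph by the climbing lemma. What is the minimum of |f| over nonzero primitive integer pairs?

river: ρ → (11,12,-6)
river: ρ → (-6,12,11)
river: ρ → (11,10,-7)
river: ρ → (-7,18,3)
river: ρ → (3,18,-7)
river: ρ → (-7,10,11)
closes: descent 0, river 6
min |a| on river = 3

3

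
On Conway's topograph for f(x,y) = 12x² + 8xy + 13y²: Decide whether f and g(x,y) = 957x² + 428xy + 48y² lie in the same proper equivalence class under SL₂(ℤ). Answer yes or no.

D₁ = -560, D₂ = -560
f: reduced (well bottom): (12,8,13) with a≤c, −a<b≤a
g: flip: (957,428,48)→(48,-428,957)
g: translate: b→-44 (≡-428 mod 96), so (48,-428,957)→(48,-44,13)
g: flip: (48,-44,13)→(13,44,48)
g: translate: b→-8 (≡44 mod 26), so (13,44,48)→(13,-8,12)
g: flip: (13,-8,12)→(12,8,13)
g: reduced (well bottom): (12,8,13) with a≤c, −a<b≤a
reduced forms (12, 8, 13) vs (12, 8, 13) ⇒ equivalent

yes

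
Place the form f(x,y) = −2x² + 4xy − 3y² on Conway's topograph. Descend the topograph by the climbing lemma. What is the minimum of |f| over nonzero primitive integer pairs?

translate: b→0 (≡-4 mod 4), so (2,-4,3)→(2,0,1)
flip: (2,0,1)→(1,0,2)
reduced (well bottom): (1,0,2) with a≤c, −a<b≤a
well minimum |f| = |-1| = 1 (negative-definite)

1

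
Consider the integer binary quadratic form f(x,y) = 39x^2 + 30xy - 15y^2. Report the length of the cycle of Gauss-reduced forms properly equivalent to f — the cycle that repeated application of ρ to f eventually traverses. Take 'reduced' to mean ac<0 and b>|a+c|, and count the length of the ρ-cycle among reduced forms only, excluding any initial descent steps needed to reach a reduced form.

D = 3240, ⌊√D⌋ = 56
river: ρ → (-15,30,39)
river: ρ → (39,48,-6)
river: ρ → (-6,48,39)
river: ρ → (39,30,-15)
ρ-cycle length = 4 (tail of 0 descent steps not counted)

4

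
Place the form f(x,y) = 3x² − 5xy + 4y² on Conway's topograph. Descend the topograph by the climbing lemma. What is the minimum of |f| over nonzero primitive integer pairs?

translate: b→1 (≡-5 mod 6), so (3,-5,4)→(3,1,2)
flip: (3,1,2)→(2,-1,3)
reduced (well bottom): (2,-1,3) with a≤c, −a<b≤a
well minimum = a = 2

2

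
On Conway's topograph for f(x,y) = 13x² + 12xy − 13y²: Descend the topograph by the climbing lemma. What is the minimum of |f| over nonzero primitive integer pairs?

river: ρ → (-13,14,12)
river: ρ → (12,10,-15)
river: ρ → (-15,20,7)
river: ρ → (7,22,-12)
river: ρ → (-12,26,3)
river: ρ → (3,28,-3)
river: ρ → (-3,26,12)
river: ρ → (12,22,-7)
river: ρ → (-7,20,15)
river: ρ → (15,10,-12)
river: ρ → (-12,14,13)
river: ρ → (13,12,-13)
closes: descent 0, river 12
min |a| on river = 3

3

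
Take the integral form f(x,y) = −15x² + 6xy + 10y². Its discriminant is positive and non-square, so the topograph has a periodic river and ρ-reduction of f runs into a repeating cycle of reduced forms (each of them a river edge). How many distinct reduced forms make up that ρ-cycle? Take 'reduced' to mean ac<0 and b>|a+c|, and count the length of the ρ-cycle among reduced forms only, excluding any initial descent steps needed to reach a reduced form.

D = 636, ⌊√D⌋ = 25
river: ρ → (10,14,-11)
river: ρ → (-11,8,13)
river: ρ → (13,18,-6)
river: ρ → (-6,18,13)
river: ρ → (13,8,-11)
river: ρ → (-11,14,10)
river: ρ → (10,6,-15)
river: ρ → (-15,24,1)
river: ρ → (1,24,-15)
river: ρ → (-15,6,10)
ρ-cycle length = 10 (tail of 0 descent steps not counted)

10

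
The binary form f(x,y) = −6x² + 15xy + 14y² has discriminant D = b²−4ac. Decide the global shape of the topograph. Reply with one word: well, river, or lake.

D = b²−4ac = 15² − 4·(-6)·14 = 561
D > 0 non-square ⇒ indefinite ⇒ periodic river

river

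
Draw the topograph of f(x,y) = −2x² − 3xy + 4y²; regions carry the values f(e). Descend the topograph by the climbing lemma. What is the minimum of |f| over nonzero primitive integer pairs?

descent: ρ → (4,3,-2)  [lands on river]
river: ρ → (-2,5,2)
river: ρ → (2,3,-4)
river: ρ → (-4,5,1)
river: ρ → (1,5,-4)
river: ρ → (-4,3,2)
river: ρ → (2,5,-2)
river: ρ → (-2,3,4)
river: ρ → (4,5,-1)
river: ρ → (-1,5,4)
closes: descent 1, river 10
min |a| on river = 1

1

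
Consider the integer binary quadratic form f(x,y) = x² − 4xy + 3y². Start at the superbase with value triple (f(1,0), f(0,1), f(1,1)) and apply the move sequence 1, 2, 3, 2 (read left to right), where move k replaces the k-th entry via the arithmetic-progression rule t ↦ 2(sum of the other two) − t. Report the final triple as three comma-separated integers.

start (1,3,0) = (f(1,0),f(0,1),f(1,1))
replace slot 1: 2·(3+0) − 1 = 5 → (5,3,0)
replace slot 2: 2·(5+0) − 3 = 7 → (5,7,0)
replace slot 3: 2·(5+7) − 0 = 24 → (5,7,24)
replace slot 2: 2·(5+24) − 7 = 51 → (5,51,24)

5,51,24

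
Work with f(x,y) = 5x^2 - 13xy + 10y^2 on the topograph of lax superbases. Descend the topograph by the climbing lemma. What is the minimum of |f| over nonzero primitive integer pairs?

translate: b→-3 (≡-13 mod 10), so (5,-13,10)→(5,-3,2)
flip: (5,-3,2)→(2,3,5)
translate: b→-1 (≡3 mod 4), so (2,3,5)→(2,-1,4)
reduced (well bottom): (2,-1,4) with a≤c, −a<b≤a
well minimum = a = 2

2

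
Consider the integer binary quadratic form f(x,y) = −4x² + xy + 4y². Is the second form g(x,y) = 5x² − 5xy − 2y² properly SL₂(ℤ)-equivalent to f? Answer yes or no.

D₁ = 65, D₂ = 65
river cycle of f (length 6): (4, 7, -1), (-1, 7, 4), (4, 1, -4), (-4, 7, 1), (1, 7, -4), (-4, 1, 4)
river cycle of g (length 6): (-2, 5, 5), (5, 5, -2), (-2, 7, 2), (2, 5, -5), (-5, 5, 2), (2, 7, -2)
cycles differ ⇒ inequivalent

no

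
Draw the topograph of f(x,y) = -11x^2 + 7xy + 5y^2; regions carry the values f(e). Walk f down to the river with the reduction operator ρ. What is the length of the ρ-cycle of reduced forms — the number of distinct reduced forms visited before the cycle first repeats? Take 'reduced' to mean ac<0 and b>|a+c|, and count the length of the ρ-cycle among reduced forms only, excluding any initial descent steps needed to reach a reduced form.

D = 269, ⌊√D⌋ = 16
river: ρ → (5,13,-5)
river: ρ → (-5,7,11)
river: ρ → (11,15,-1)
river: ρ → (-1,15,11)
river: ρ → (11,7,-5)
river: ρ → (-5,13,5)
river: ρ → (5,7,-11)
river: ρ → (-11,15,1)
river: ρ → (1,15,-11)
river: ρ → (-11,7,5)
ρ-cycle length = 10 (tail of 0 descent steps not counted)

10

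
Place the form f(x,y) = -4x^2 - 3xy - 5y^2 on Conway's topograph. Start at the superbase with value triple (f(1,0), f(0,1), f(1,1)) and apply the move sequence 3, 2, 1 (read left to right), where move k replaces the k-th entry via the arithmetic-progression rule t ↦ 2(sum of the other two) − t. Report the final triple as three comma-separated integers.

start (-4,-5,-12) = (f(1,0),f(0,1),f(1,1))
replace slot 3: 2·((-4)+(-5)) − (-12) = -6 → (-4,-5,-6)
replace slot 2: 2·((-4)+(-6)) − (-5) = -15 → (-4,-15,-6)
replace slot 1: 2·((-15)+(-6)) − (-4) = -38 → (-38,-15,-6)

-38,-15,-6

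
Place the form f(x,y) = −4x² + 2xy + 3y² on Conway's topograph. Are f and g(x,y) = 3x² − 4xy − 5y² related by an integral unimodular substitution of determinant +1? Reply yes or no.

D₁ = 52, D₂ = 76
discriminants differ ⇒ not SL₂(ℤ)-equivalent

no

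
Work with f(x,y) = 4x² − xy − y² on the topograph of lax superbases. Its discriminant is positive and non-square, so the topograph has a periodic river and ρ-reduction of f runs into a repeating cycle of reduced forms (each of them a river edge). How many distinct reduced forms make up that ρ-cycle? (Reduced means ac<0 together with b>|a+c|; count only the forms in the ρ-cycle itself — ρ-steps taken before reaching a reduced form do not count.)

D = 17, ⌊√D⌋ = 4
descent: ρ → (-1,3,2)  [lands on river]
river: ρ → (2,1,-2)
river: ρ → (-2,3,1)
river: ρ → (1,3,-2)
river: ρ → (-2,1,2)
river: ρ → (2,3,-1)
ρ-cycle length = 6 (tail of 1 descent step not counted)

6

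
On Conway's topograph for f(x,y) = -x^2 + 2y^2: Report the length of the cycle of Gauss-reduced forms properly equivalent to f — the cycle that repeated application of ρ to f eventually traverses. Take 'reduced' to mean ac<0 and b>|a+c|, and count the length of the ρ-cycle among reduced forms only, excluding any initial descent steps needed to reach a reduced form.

D = 8, ⌊√D⌋ = 2
descent: ρ → (2,0,-1)
descent: ρ → (-1,2,1)  [lands on river]
river: ρ → (1,2,-1)
ρ-cycle length = 2 (tail of 2 descent steps not counted)

2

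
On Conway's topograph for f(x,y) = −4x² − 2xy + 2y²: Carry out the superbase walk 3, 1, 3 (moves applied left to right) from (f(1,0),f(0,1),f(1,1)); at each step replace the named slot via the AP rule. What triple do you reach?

start (-4,2,-4) = (f(1,0),f(0,1),f(1,1))
replace slot 3: 2·((-4)+2) − (-4) = 0 → (-4,2,0)
replace slot 1: 2·(2+0) − (-4) = 8 → (8,2,0)
replace slot 3: 2·(8+2) − 0 = 20 → (8,2,20)

8,2,20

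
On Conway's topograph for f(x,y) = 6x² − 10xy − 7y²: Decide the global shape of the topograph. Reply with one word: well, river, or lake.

D = b²−4ac = (-10)² − 4·6·(-7) = 268
D > 0 non-square ⇒ indefinite ⇒ periodic river

river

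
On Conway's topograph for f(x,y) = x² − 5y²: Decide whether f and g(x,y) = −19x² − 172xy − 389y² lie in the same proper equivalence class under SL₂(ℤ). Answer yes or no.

D₁ = 20, D₂ = 20
river cycle of f (length 2): (1, 4, -1), (-1, 4, 1)
river cycle of g (length 2): (1, 4, -1), (-1, 4, 1)
cycles coincide ⇒ equivalent

yes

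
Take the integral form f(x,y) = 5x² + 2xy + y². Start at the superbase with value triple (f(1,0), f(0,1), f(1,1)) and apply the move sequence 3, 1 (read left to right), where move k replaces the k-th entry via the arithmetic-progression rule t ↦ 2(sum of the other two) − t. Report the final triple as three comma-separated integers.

start (5,1,8) = (f(1,0),f(0,1),f(1,1))
replace slot 3: 2·(5+1) − 8 = 4 → (5,1,4)
replace slot 1: 2·(1+4) − 5 = 5 → (5,1,4)

5,1,4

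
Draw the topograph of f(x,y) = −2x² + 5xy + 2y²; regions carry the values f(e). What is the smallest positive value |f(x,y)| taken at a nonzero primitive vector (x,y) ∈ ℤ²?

river: ρ → (2,3,-4)
river: ρ → (-4,5,1)
river: ρ → (1,5,-4)
river: ρ → (-4,3,2)
river: ρ → (2,5,-2)
river: ρ → (-2,3,4)
river: ρ → (4,5,-1)
river: ρ → (-1,5,4)
river: ρ → (4,3,-2)
river: ρ → (-2,5,2)
closes: descent 0, river 10
min |a| on river = 1

1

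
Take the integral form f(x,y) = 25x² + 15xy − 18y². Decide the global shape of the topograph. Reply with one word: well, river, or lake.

D = b²−4ac = 15² − 4·25·(-18) = 2025
D = 45² is a perfect square ⇒ form factors over ℤ ⇒ lakes

lake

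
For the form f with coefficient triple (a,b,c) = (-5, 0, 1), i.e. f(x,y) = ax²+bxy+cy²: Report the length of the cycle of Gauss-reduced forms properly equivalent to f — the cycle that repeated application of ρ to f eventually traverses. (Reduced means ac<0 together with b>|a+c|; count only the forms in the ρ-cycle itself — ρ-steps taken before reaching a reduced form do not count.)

D = 20, ⌊√D⌋ = 4
descent: ρ → (1,4,-1)  [lands on river]
river: ρ → (-1,4,1)
ρ-cycle length = 2 (tail of 1 descent step not counted)

2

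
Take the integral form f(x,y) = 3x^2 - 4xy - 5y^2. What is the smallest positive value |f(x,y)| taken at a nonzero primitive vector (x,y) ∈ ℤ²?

descent: ρ → (-5,4,3)  [lands on river]
river: ρ → (3,8,-1)
river: ρ → (-1,8,3)
river: ρ → (3,4,-5)
river: ρ → (-5,6,2)
river: ρ → (2,6,-5)
closes: descent 1, river 6
min |a| on river = 1

1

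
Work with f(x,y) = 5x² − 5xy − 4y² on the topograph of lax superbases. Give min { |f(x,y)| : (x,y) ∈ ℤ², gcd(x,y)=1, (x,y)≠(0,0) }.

descent: ρ → (-4,5,5)  [lands on river]
river: ρ → (5,5,-4)
river: ρ → (-4,3,6)
river: ρ → (6,9,-1)
river: ρ → (-1,9,6)
river: ρ → (6,3,-4)
closes: descent 1, river 6
min |a| on river = 1

1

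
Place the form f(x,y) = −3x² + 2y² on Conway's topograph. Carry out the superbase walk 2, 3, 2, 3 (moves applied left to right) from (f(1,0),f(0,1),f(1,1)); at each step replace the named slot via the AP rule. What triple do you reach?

start (-3,2,-1) = (f(1,0),f(0,1),f(1,1))
replace slot 2: 2·((-3)+(-1)) − 2 = -10 → (-3,-10,-1)
replace slot 3: 2·((-3)+(-10)) − (-1) = -25 → (-3,-10,-25)
replace slot 2: 2·((-3)+(-25)) − (-10) = -46 → (-3,-46,-25)
replace slot 3: 2·((-3)+(-46)) − (-25) = -73 → (-3,-46,-73)

-3,-46,-73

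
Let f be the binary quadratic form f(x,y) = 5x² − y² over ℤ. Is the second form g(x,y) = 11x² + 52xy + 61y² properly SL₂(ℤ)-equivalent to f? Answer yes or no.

D₁ = 20, D₂ = 20
river cycle of f (length 2): (-1, 4, 1), (1, 4, -1)
river cycle of g (length 2): (1, 4, -1), (-1, 4, 1)
cycles coincide ⇒ equivalent

yes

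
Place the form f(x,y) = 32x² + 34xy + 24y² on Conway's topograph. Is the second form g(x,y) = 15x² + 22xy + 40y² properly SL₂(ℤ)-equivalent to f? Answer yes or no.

D₁ = -1916, D₂ = -1916
f: translate: b→-30 (≡34 mod 64), so (32,34,24)→(32,-30,22)
f: flip: (32,-30,22)→(22,30,32)
f: translate: b→-14 (≡30 mod 44), so (22,30,32)→(22,-14,24)
f: reduced (well bottom): (22,-14,24) with a≤c, −a<b≤a
g: translate: b→-8 (≡22 mod 30), so (15,22,40)→(15,-8,33)
g: reduced (well bottom): (15,-8,33) with a≤c, −a<b≤a
reduced forms (22, -14, 24) vs (15, -8, 33) ⇒ inequivalent

no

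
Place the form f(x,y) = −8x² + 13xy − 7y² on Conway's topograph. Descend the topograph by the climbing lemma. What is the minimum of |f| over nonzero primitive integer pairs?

translate: b→3 (≡-13 mod 16), so (8,-13,7)→(8,3,2)
flip: (8,3,2)→(2,-3,8)
translate: b→1 (≡-3 mod 4), so (2,-3,8)→(2,1,7)
reduced (well bottom): (2,1,7) with a≤c, −a<b≤a
well minimum |f| = |-2| = 2 (negative-definite)

2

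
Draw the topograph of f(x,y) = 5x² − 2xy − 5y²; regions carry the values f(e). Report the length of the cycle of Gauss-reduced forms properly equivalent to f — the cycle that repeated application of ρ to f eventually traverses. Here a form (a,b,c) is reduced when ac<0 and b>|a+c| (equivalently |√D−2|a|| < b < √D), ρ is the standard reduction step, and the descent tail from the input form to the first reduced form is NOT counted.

D = 104, ⌊√D⌋ = 10
descent: ρ → (-5,2,5)  [lands on river]
river: ρ → (5,8,-2)
river: ρ → (-2,8,5)
river: ρ → (5,2,-5)
river: ρ → (-5,8,2)
river: ρ → (2,8,-5)
ρ-cycle length = 6 (tail of 1 descent step not counted)

6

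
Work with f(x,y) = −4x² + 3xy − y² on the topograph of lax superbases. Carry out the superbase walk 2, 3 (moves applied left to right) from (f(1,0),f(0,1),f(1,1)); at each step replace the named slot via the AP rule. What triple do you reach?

start (-4,-1,-2) = (f(1,0),f(0,1),f(1,1))
replace slot 2: 2·((-4)+(-2)) − (-1) = -11 → (-4,-11,-2)
replace slot 3: 2·((-4)+(-11)) − (-2) = -28 → (-4,-11,-28)

-4,-11,-28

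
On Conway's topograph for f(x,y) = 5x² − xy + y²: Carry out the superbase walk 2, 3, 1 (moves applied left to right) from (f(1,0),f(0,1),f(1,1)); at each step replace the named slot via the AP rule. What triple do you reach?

start (5,1,5) = (f(1,0),f(0,1),f(1,1))
replace slot 2: 2·(5+5) − 1 = 19 → (5,19,5)
replace slot 3: 2·(5+19) − 5 = 43 → (5,19,43)
replace slot 1: 2·(19+43) − 5 = 119 → (119,19,43)

119,19,43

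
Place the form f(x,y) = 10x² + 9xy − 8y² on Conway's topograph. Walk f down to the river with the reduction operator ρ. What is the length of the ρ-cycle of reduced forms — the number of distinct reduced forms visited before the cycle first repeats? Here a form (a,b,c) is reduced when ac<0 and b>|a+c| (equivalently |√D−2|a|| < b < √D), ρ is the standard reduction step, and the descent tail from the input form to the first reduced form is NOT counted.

D = 401, ⌊√D⌋ = 20
river: ρ → (-8,7,11)
river: ρ → (11,15,-4)
river: ρ → (-4,17,7)
river: ρ → (7,11,-10)
river: ρ → (-10,9,8)
river: ρ → (8,7,-11)
river: ρ → (-11,15,4)
river: ρ → (4,17,-7)
river: ρ → (-7,11,10)
river: ρ → (10,9,-8)
ρ-cycle length = 10 (tail of 0 descent steps not counted)

10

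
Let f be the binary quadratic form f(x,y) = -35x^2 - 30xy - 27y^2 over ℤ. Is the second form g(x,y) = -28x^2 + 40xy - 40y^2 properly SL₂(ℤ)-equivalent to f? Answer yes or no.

D₁ = -2880, D₂ = -2880
f is negative-definite; reduce −f:
−f: flip: (35,30,27)→(27,-30,35)
−f: translate: b→24 (≡-30 mod 54), so (27,-30,35)→(27,24,32)
−f: reduced (well bottom): (27,24,32) with a≤c, −a<b≤a
flip sign back: reduced form of f is (-27,-24,-32)
g is negative-definite; reduce −g:
−g: translate: b→16 (≡-40 mod 56), so (28,-40,40)→(28,16,28)
−g: reduced (well bottom): (28,16,28) with a≤c, −a<b≤a
flip sign back: reduced form of g is (-28,-16,-28)
reduced forms (-27, -24, -32) vs (-28, -16, -28) ⇒ inequivalent

no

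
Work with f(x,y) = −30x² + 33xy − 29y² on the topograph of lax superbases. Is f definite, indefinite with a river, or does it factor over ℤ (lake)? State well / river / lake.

D = b²−4ac = 33² − 4·(-30)·(-29) = -2391
D < 0 ⇒ definite ⇒ every region one sign ⇒ single well

well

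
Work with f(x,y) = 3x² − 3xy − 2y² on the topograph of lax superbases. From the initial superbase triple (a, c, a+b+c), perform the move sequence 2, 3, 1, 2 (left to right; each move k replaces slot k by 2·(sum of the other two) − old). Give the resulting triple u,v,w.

start (3,-2,-2) = (f(1,0),f(0,1),f(1,1))
replace slot 2: 2·(3+(-2)) − (-2) = 4 → (3,4,-2)
replace slot 3: 2·(3+4) − (-2) = 16 → (3,4,16)
replace slot 1: 2·(4+16) − 3 = 37 → (37,4,16)
replace slot 2: 2·(37+16) − 4 = 102 → (37,102,16)

37,102,16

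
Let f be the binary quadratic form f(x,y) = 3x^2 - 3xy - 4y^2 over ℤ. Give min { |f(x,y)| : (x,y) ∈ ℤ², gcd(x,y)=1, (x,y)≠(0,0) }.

descent: ρ → (-4,3,3)  [lands on river]
river: ρ → (3,3,-4)
river: ρ → (-4,5,2)
river: ρ → (2,7,-1)
river: ρ → (-1,7,2)
river: ρ → (2,5,-4)
closes: descent 1, river 6
min |a| on river = 1

1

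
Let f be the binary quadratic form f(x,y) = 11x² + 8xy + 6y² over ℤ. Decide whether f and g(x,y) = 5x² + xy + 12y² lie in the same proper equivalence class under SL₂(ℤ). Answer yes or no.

D₁ = -200, D₂ = -239
discriminants differ ⇒ not SL₂(ℤ)-equivalent

no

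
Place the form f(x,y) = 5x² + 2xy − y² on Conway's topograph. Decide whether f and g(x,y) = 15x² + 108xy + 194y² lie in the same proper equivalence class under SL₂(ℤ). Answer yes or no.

D₁ = 24, D₂ = 24
river cycle of f (length 2): (-1, 4, 2), (2, 4, -1)
river cycle of g (length 2): (2, 4, -1), (-1, 4, 2)
cycles coincide ⇒ equivalent

yes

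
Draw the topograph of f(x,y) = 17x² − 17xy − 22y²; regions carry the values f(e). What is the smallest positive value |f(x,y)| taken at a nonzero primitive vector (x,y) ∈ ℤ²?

descent: ρ → (-22,17,17)  [lands on river]
river: ρ → (17,17,-22)
river: ρ → (-22,27,12)
river: ρ → (12,21,-28)
river: ρ → (-28,35,5)
river: ρ → (5,35,-28)
river: ρ → (-28,21,12)
river: ρ → (12,27,-22)
closes: descent 1, river 8
min |a| on river = 5

5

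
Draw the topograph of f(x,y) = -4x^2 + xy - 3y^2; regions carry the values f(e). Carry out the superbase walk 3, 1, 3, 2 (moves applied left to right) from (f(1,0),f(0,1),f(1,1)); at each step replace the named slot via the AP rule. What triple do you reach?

start (-4,-3,-6) = (f(1,0),f(0,1),f(1,1))
replace slot 3: 2·((-4)+(-3)) − (-6) = -8 → (-4,-3,-8)
replace slot 1: 2·((-3)+(-8)) − (-4) = -18 → (-18,-3,-8)
replace slot 3: 2·((-18)+(-3)) − (-8) = -34 → (-18,-3,-34)
replace slot 2: 2·((-18)+(-34)) − (-3) = -101 → (-18,-101,-34)

-18,-101,-34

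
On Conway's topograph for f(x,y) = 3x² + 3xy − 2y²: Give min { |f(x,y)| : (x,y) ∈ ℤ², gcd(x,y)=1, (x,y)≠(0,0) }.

river: ρ → (-2,5,1)
river: ρ → (1,5,-2)
river: ρ → (-2,3,3)
river: ρ → (3,3,-2)
closes: descent 0, river 4
min |a| on river = 1

1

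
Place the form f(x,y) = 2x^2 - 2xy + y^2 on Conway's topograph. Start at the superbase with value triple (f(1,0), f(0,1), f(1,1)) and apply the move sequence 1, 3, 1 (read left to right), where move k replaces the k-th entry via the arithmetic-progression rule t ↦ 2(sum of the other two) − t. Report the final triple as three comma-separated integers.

start (2,1,1) = (f(1,0),f(0,1),f(1,1))
replace slot 1: 2·(1+1) − 2 = 2 → (2,1,1)
replace slot 3: 2·(2+1) − 1 = 5 → (2,1,5)
replace slot 1: 2·(1+5) − 2 = 10 → (10,1,5)

10,1,5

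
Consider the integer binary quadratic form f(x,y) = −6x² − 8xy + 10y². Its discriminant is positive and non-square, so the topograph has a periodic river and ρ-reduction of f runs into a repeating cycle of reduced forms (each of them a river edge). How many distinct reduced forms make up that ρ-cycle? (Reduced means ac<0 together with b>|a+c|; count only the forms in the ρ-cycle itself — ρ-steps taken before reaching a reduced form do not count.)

D = 304, ⌊√D⌋ = 17
descent: ρ → (10,8,-6)  [lands on river]
river: ρ → (-6,16,2)
river: ρ → (2,16,-6)
river: ρ → (-6,8,10)
river: ρ → (10,12,-4)
river: ρ → (-4,12,10)
ρ-cycle length = 6 (tail of 1 descent step not counted)

6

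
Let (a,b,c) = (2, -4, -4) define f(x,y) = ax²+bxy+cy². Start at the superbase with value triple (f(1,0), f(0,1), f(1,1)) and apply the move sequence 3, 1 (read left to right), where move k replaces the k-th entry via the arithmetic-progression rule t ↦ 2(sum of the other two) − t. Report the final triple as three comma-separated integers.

start (2,-4,-6) = (f(1,0),f(0,1),f(1,1))
replace slot 3: 2·(2+(-4)) − (-6) = 2 → (2,-4,2)
replace slot 1: 2·((-4)+2) − 2 = -6 → (-6,-4,2)

-6,-4,2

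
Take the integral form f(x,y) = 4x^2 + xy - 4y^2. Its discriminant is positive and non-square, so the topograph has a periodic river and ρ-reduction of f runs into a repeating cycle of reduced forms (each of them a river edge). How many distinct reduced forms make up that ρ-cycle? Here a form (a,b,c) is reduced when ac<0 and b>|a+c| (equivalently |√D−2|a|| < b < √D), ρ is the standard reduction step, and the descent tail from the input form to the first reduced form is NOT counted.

D = 65, ⌊√D⌋ = 8
river: ρ → (-4,7,1)
river: ρ → (1,7,-4)
river: ρ → (-4,1,4)
river: ρ → (4,7,-1)
river: ρ → (-1,7,4)
river: ρ → (4,1,-4)
ρ-cycle length = 6 (tail of 0 descent steps not counted)

6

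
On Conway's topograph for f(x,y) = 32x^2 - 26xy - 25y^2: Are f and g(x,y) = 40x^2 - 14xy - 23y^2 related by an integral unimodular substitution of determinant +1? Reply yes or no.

D₁ = 3876, D₂ = 3876
river cycle of f (length 16): (-25, 26, 32), (32, 38, -19), (-19, 38, 32), (32, 26, -25), (-25, 24, 33), (33, 42, -16), (-16, 54, 15), (15, 36, -43), (-43, 50, 8), (8, 62, -1), … (6 more)
river cycle of g (length 18): (-23, 60, 3), (3, 60, -23), (-23, 32, 31), (31, 30, -24), (-24, 18, 37), (37, 56, -5), (-5, 54, 48), (48, 42, -11), (-11, 46, 40), (40, 34, -17), … (8 more)
cycles differ ⇒ inequivalent

no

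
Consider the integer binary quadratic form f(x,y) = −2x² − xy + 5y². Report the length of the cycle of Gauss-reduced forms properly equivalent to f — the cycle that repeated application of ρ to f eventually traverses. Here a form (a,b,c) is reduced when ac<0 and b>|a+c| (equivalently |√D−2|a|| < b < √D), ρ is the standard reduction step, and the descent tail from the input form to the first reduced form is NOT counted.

D = 41, ⌊√D⌋ = 6
descent: ρ → (5,1,-2)
descent: ρ → (-2,3,4)  [lands on river]
river: ρ → (4,5,-1)
river: ρ → (-1,5,4)
river: ρ → (4,3,-2)
river: ρ → (-2,5,2)
river: ρ → (2,3,-4)
river: ρ → (-4,5,1)
river: ρ → (1,5,-4)
river: ρ → (-4,3,2)
river: ρ → (2,5,-2)
ρ-cycle length = 10 (tail of 2 descent steps not counted)

10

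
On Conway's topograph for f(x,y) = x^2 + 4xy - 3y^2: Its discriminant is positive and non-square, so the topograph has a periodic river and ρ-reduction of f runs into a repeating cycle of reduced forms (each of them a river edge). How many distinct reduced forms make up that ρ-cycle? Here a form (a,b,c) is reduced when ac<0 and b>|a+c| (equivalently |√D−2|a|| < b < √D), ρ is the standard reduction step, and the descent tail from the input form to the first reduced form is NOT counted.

D = 28, ⌊√D⌋ = 5
river: ρ → (-3,2,2)
river: ρ → (2,2,-3)
river: ρ → (-3,4,1)
river: ρ → (1,4,-3)
ρ-cycle length = 4 (tail of 0 descent steps not counted)

4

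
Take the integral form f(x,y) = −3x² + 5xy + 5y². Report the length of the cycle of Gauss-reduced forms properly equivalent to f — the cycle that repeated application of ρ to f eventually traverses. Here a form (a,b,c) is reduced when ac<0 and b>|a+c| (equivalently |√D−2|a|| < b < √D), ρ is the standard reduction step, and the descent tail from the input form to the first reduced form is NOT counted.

D = 85, ⌊√D⌋ = 9
river: ρ → (5,5,-3)
river: ρ → (-3,7,3)
river: ρ → (3,5,-5)
river: ρ → (-5,5,3)
river: ρ → (3,7,-3)
river: ρ → (-3,5,5)
ρ-cycle length = 6 (tail of 0 descent steps not counted)

6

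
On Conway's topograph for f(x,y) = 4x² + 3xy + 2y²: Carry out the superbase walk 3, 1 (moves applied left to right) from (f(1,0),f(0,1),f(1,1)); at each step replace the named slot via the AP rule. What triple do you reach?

start (4,2,9) = (f(1,0),f(0,1),f(1,1))
replace slot 3: 2·(4+2) − 9 = 3 → (4,2,3)
replace slot 1: 2·(2+3) − 4 = 6 → (6,2,3)

6,2,3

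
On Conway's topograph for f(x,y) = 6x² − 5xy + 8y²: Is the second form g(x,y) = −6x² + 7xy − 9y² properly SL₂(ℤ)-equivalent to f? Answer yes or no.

D₁ = -167, D₂ = -167
f: reduced (well bottom): (6,-5,8) with a≤c, −a<b≤a
g is negative-definite; reduce −g:
−g: translate: b→5 (≡-7 mod 12), so (6,-7,9)→(6,5,8)
−g: reduced (well bottom): (6,5,8) with a≤c, −a<b≤a
flip sign back: reduced form of g is (-6,-5,-8)
reduced forms (6, -5, 8) vs (-6, -5, -8) ⇒ inequivalent

no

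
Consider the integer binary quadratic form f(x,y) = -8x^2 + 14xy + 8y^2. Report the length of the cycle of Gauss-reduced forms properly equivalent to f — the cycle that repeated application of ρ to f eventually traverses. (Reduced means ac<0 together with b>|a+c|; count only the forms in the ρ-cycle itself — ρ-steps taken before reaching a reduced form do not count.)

D = 452, ⌊√D⌋ = 21
river: ρ → (8,18,-4)
river: ρ → (-4,14,16)
river: ρ → (16,18,-2)
river: ρ → (-2,18,16)
river: ρ → (16,14,-4)
river: ρ → (-4,18,8)
river: ρ → (8,14,-8)
river: ρ → (-8,18,4)
river: ρ → (4,14,-16)
river: ρ → (-16,18,2)
river: ρ → (2,18,-16)
river: ρ → (-16,14,4)
river: ρ → (4,18,-8)
river: ρ → (-8,14,8)
ρ-cycle length = 14 (tail of 0 descent steps not counted)

14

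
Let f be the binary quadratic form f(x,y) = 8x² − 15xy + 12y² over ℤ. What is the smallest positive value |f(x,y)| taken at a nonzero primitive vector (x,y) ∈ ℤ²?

translate: b→1 (≡-15 mod 16), so (8,-15,12)→(8,1,5)
flip: (8,1,5)→(5,-1,8)
reduced (well bottom): (5,-1,8) with a≤c, −a<b≤a
well minimum = a = 5

5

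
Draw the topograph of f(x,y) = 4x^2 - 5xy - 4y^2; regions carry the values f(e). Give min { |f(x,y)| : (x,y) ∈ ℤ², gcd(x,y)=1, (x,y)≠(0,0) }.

descent: ρ → (-4,5,4)  [lands on river]
river: ρ → (4,3,-5)
river: ρ → (-5,7,2)
river: ρ → (2,9,-1)
river: ρ → (-1,9,2)
river: ρ → (2,7,-5)
river: ρ → (-5,3,4)
river: ρ → (4,5,-4)
river: ρ → (-4,3,5)
river: ρ → (5,7,-2)
river: ρ → (-2,9,1)
river: ρ → (1,9,-2)
river: ρ → (-2,7,5)
river: ρ → (5,3,-4)
closes: descent 1, river 14
min |a| on river = 1

1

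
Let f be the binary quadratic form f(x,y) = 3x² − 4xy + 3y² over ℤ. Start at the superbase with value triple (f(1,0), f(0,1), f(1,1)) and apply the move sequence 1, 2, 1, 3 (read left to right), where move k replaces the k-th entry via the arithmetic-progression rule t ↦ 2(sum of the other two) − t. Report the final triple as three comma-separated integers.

start (3,3,2) = (f(1,0),f(0,1),f(1,1))
replace slot 1: 2·(3+2) − 3 = 7 → (7,3,2)
replace slot 2: 2·(7+2) − 3 = 15 → (7,15,2)
replace slot 1: 2·(15+2) − 7 = 27 → (27,15,2)
replace slot 3: 2·(27+15) − 2 = 82 → (27,15,82)

27,15,82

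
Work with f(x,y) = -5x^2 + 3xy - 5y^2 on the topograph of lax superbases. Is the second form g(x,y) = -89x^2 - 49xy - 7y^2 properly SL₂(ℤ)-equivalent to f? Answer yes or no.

D₁ = -91, D₂ = -91
f is negative-definite; reduce −f:
−f: flip: (5,-3,5)→(5,3,5)
−f: reduced (well bottom): (5,3,5) with a≤c, −a<b≤a
flip sign back: reduced form of f is (-5,-3,-5)
g is negative-definite; reduce −g:
−g: flip: (89,49,7)→(7,-49,89)
−g: translate: b→7 (≡-49 mod 14), so (7,-49,89)→(7,7,5)
−g: flip: (7,7,5)→(5,-7,7)
−g: translate: b→3 (≡-7 mod 10), so (5,-7,7)→(5,3,5)
−g: reduced (well bottom): (5,3,5) with a≤c, −a<b≤a
flip sign back: reduced form of g is (-5,-3,-5)
reduced forms (-5, -3, -5) vs (-5, -3, -5) ⇒ equivalent

yes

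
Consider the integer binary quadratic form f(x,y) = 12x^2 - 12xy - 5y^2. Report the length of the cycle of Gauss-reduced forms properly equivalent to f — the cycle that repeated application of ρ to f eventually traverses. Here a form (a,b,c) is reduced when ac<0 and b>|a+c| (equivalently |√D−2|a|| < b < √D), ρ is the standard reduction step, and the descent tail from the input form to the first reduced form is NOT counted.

D = 384, ⌊√D⌋ = 19
descent: ρ → (-5,12,12)  [lands on river]
river: ρ → (12,12,-5)
river: ρ → (-5,18,3)
river: ρ → (3,18,-5)
ρ-cycle length = 4 (tail of 1 descent step not counted)

4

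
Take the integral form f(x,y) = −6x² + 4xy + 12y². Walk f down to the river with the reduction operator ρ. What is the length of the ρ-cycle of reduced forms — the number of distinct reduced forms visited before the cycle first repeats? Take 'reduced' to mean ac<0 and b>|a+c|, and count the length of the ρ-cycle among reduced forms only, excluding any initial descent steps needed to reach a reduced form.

D = 304, ⌊√D⌋ = 17
descent: ρ → (12,-4,-6)
descent: ρ → (-6,16,2)  [lands on river]
river: ρ → (2,16,-6)
river: ρ → (-6,8,10)
river: ρ → (10,12,-4)
river: ρ → (-4,12,10)
river: ρ → (10,8,-6)
ρ-cycle length = 6 (tail of 2 descent steps not counted)

6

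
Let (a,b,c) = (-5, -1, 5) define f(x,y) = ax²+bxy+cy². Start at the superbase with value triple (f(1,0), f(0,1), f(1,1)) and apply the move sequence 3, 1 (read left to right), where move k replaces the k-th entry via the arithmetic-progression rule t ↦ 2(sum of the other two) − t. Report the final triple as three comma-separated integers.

start (-5,5,-1) = (f(1,0),f(0,1),f(1,1))
replace slot 3: 2·((-5)+5) − (-1) = 1 → (-5,5,1)
replace slot 1: 2·(5+1) − (-5) = 17 → (17,5,1)

17,5,1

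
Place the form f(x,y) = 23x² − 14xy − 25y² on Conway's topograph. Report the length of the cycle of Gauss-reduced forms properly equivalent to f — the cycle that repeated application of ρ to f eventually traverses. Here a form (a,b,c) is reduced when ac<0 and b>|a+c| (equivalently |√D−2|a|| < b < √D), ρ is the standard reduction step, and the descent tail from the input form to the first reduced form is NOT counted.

D = 2496, ⌊√D⌋ = 49
descent: ρ → (-25,14,23)  [lands on river]
river: ρ → (23,32,-16)
river: ρ → (-16,32,23)
river: ρ → (23,14,-25)
river: ρ → (-25,36,12)
river: ρ → (12,36,-25)
ρ-cycle length = 6 (tail of 1 descent step not counted)

6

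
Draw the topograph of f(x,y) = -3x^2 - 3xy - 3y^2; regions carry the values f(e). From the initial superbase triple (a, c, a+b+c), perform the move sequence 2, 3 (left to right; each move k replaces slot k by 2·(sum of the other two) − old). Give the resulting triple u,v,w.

start (-3,-3,-9) = (f(1,0),f(0,1),f(1,1))
replace slot 2: 2·((-3)+(-9)) − (-3) = -21 → (-3,-21,-9)
replace slot 3: 2·((-3)+(-21)) − (-9) = -39 → (-3,-21,-39)

-3,-21,-39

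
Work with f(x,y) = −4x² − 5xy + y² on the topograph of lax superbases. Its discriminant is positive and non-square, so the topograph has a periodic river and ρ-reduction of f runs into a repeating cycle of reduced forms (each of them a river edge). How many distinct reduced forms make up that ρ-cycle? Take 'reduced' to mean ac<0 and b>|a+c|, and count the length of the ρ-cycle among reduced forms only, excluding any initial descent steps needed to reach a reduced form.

D = 41, ⌊√D⌋ = 6
descent: ρ → (1,5,-4)  [lands on river]
river: ρ → (-4,3,2)
river: ρ → (2,5,-2)
river: ρ → (-2,3,4)
river: ρ → (4,5,-1)
river: ρ → (-1,5,4)
river: ρ → (4,3,-2)
river: ρ → (-2,5,2)
river: ρ → (2,3,-4)
river: ρ → (-4,5,1)
ρ-cycle length = 10 (tail of 1 descent step not counted)

10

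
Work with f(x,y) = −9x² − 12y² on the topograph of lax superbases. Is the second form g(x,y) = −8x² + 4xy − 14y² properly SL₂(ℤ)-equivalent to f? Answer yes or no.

D₁ = -432, D₂ = -432
f is negative-definite; reduce −f:
−f: reduced (well bottom): (9,0,12) with a≤c, −a<b≤a
flip sign back: reduced form of f is (-9,0,-12)
g is negative-definite; reduce −g:
−g: reduced (well bottom): (8,-4,14) with a≤c, −a<b≤a
flip sign back: reduced form of g is (-8,4,-14)
reduced forms (-9, 0, -12) vs (-8, 4, -14) ⇒ inequivalent

no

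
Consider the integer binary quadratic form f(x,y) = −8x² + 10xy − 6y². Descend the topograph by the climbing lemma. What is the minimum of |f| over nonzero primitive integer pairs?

translate: b→6 (≡-10 mod 16), so (8,-10,6)→(8,6,4)
flip: (8,6,4)→(4,-6,8)
translate: b→2 (≡-6 mod 8), so (4,-6,8)→(4,2,6)
reduced (well bottom): (4,2,6) with a≤c, −a<b≤a
well minimum |f| = |-4| = 4 (negative-definite)

4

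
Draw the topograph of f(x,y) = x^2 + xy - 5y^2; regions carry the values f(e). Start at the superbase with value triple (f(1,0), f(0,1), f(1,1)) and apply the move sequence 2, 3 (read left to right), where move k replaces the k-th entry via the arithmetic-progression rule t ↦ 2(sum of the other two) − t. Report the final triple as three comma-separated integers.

start (1,-5,-3) = (f(1,0),f(0,1),f(1,1))
replace slot 2: 2·(1+(-3)) − (-5) = 1 → (1,1,-3)
replace slot 3: 2·(1+1) − (-3) = 7 → (1,1,7)

1,1,7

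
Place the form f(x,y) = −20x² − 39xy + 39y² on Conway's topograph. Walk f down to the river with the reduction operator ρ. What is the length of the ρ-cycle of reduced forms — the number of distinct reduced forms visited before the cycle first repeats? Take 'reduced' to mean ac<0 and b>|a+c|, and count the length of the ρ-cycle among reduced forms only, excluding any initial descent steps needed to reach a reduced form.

D = 4641, ⌊√D⌋ = 68
descent: ρ → (39,39,-20)  [lands on river]
river: ρ → (-20,41,37)
river: ρ → (37,33,-24)
river: ρ → (-24,63,7)
river: ρ → (7,63,-24)
river: ρ → (-24,33,37)
river: ρ → (37,41,-20)
river: ρ → (-20,39,39)
ρ-cycle length = 8 (tail of 1 descent step not counted)

8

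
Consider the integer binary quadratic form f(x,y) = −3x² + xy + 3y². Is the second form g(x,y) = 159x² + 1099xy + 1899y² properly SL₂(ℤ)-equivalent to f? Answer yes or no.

D₁ = 37, D₂ = 37
river cycle of f (length 6): (3, 5, -1), (-1, 5, 3), (3, 1, -3), (-3, 5, 1), (1, 5, -3), (-3, 1, 3)
river cycle of g (length 6): (1, 5, -3), (-3, 1, 3), (3, 5, -1), (-1, 5, 3), (3, 1, -3), (-3, 5, 1)
cycles coincide ⇒ equivalent

yes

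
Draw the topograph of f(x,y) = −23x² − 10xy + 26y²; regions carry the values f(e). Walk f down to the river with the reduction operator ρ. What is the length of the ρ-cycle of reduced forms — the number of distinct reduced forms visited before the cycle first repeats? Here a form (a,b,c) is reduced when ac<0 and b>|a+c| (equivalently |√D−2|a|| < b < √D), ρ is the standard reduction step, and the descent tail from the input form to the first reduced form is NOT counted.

D = 2492, ⌊√D⌋ = 49
descent: ρ → (26,10,-23)  [lands on river]
river: ρ → (-23,36,13)
river: ρ → (13,42,-14)
river: ρ → (-14,42,13)
river: ρ → (13,36,-23)
river: ρ → (-23,10,26)
river: ρ → (26,42,-7)
river: ρ → (-7,42,26)
ρ-cycle length = 8 (tail of 1 descent step not counted)

8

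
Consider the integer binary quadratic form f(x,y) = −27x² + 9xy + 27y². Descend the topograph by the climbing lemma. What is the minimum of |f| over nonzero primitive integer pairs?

river: ρ → (27,45,-9)
river: ρ → (-9,45,27)
river: ρ → (27,9,-27)
river: ρ → (-27,45,9)
river: ρ → (9,45,-27)
river: ρ → (-27,9,27)
closes: descent 0, river 6
min |a| on river = 9

9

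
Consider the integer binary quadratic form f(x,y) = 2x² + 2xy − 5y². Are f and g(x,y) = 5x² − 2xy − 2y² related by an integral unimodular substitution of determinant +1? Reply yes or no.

D₁ = 44, D₂ = 44
river cycle of f (length 2): (2, 6, -1), (-1, 6, 2)
river cycle of g (length 2): (-2, 6, 1), (1, 6, -2)
cycles differ ⇒ inequivalent

no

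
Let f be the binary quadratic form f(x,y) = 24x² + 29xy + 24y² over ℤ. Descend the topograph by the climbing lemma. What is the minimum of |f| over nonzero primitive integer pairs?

translate: b→-19 (≡29 mod 48), so (24,29,24)→(24,-19,19)
flip: (24,-19,19)→(19,19,24)
reduced (well bottom): (19,19,24) with a≤c, −a<b≤a
well minimum = a = 19

19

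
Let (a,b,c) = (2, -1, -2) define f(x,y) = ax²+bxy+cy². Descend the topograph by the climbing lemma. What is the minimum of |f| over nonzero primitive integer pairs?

descent: ρ → (-2,1,2)  [lands on river]
river: ρ → (2,3,-1)
river: ρ → (-1,3,2)
river: ρ → (2,1,-2)
river: ρ → (-2,3,1)
river: ρ → (1,3,-2)
closes: descent 1, river 6
min |a| on river = 1

1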